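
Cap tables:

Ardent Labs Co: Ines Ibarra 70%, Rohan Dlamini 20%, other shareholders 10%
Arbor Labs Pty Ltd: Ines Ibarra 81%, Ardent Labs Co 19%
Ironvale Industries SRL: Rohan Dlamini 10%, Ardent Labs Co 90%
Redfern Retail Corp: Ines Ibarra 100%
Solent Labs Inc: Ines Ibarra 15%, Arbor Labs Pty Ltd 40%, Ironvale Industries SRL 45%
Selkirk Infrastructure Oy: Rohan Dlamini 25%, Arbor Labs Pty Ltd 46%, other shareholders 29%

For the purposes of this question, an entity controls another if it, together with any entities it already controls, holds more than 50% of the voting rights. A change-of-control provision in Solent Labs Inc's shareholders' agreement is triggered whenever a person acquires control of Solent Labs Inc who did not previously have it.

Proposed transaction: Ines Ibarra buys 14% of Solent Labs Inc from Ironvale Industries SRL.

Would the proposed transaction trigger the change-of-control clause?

No

The purchase adds only to Ines's holdings (Ironvale's stake shrinks), so Ines is the only person who could newly come to control Solent.
Ines holds 70% of Ardent, so Ines controls Ardent.
Ines and Ardent together hold 81% + 19% = 100% of Arbor, so Ines controls Arbor.
Ardent holds 90% of Ironvale, so Ines controls Ironvale.
Ines and Arbor and Ironvale together hold 15% + 40% + 45% = 100% of Solent, so Ines controls Solent.
So Ines already controls Solent before the transaction.
After the purchase, Ines's direct stake in Solent rises to 15% + 14% = 29%, and Ironvale's stake falls to 31%.
Ines controlled Solent already, so this is not a new person acquiring control; every other person's position is unchanged or reduced.
No new person acquires control, so the clause is not triggered.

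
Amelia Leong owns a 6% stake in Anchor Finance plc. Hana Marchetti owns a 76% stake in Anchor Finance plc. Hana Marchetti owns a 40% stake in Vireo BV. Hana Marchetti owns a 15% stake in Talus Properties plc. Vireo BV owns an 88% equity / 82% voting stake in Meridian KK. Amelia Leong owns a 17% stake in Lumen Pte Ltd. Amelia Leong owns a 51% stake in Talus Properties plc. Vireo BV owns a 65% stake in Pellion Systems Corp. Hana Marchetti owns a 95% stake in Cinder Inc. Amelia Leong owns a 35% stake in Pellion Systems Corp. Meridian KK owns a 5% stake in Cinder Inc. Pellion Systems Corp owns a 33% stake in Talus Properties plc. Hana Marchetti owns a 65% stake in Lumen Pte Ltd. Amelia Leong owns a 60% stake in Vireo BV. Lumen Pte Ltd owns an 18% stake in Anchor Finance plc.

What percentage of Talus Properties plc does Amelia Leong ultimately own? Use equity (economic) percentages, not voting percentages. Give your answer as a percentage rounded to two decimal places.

75.42%

Amelia reaches Talus along 3 paths.
Via Pellion: 35% × 33% = 11.55%.
Via Vireo → Pellion: 60% × 65% × 33% = 12.87%.
Direct stake: 51% = 51%.
Total: 11.55% + 12.87% + 51% = 75.42%.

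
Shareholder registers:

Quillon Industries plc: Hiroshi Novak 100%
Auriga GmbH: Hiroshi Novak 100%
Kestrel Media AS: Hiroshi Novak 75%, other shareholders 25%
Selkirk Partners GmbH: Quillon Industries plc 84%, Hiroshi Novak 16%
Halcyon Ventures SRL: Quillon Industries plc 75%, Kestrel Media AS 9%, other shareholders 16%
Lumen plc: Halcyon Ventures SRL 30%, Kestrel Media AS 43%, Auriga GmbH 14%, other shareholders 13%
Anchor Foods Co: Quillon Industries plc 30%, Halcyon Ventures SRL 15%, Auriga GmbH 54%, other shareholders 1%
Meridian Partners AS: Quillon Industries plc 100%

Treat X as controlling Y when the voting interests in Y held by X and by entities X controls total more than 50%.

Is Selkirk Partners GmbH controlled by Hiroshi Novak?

Hiroshi holds 100% of Quillon, so Hiroshi controls Quillon.
Quillon and Hiroshi together hold 84% + 16% = 100% of Selkirk, so Hiroshi controls Selkirk.

Yes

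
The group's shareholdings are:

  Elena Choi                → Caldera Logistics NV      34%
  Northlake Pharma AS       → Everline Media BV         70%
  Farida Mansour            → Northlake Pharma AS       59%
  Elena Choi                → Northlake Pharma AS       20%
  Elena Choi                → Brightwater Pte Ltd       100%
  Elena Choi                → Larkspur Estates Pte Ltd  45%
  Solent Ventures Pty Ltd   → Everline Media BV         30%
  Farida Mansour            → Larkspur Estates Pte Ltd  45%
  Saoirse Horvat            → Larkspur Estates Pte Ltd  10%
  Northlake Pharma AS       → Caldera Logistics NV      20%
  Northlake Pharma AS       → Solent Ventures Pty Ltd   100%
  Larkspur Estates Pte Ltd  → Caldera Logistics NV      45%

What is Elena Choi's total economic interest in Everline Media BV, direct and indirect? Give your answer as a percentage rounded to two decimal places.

Elena reaches Everline along 2 paths.
Via Northlake: 20% × 70% = 14%.
Via Northlake → Solent: 20% × 100% × 30% = 6%.
Total: 14% + 6% = 20%.
Rounded: 20.00%.

20.00%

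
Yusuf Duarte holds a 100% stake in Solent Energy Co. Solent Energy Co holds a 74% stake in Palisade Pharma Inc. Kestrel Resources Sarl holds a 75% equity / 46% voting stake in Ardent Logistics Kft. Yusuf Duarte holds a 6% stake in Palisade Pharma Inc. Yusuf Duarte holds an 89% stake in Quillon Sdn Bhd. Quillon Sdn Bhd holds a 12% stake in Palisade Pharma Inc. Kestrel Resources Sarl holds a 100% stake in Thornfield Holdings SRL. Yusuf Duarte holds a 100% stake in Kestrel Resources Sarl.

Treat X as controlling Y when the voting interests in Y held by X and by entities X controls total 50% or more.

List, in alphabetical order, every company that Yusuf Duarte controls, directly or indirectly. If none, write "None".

Kestrel Resources Sarl, Palisade Pharma Inc, Quillon Sdn Bhd, Solent Energy Co, Thornfield Holdings SRL

Yusuf holds 89% of Quillon, so Yusuf controls Quillon.
Yusuf holds 100% of Solent, so Yusuf controls Solent.
Yusuf holds 100% of Kestrel, so Yusuf controls Kestrel.
Solent and Quillon and Yusuf together hold 74% + 12% + 6% = 92% of Palisade, so Yusuf controls Palisade.
Kestrel holds 100% of Thornfield, so Yusuf controls Thornfield.
No other company's threshold is met.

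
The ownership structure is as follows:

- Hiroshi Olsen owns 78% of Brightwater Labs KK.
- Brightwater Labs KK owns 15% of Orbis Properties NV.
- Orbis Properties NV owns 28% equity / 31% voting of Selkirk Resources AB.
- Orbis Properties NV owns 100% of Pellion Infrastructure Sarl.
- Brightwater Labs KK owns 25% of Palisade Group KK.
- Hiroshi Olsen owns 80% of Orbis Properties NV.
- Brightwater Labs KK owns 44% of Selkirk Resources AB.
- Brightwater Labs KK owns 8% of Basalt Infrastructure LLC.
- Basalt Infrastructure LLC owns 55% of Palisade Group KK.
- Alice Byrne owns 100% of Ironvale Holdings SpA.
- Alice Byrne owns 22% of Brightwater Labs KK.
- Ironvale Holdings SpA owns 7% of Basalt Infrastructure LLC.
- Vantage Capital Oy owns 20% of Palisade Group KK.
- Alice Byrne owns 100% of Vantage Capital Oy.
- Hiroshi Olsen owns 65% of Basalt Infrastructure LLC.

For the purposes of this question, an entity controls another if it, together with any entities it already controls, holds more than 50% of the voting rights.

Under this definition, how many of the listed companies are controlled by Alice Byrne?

Alice holds 100% of Ironvale, so Alice controls Ironvale.
Alice holds 100% of Vantage, so Alice controls Vantage.
No other company's threshold is met.
Alice controls 2 companies.

2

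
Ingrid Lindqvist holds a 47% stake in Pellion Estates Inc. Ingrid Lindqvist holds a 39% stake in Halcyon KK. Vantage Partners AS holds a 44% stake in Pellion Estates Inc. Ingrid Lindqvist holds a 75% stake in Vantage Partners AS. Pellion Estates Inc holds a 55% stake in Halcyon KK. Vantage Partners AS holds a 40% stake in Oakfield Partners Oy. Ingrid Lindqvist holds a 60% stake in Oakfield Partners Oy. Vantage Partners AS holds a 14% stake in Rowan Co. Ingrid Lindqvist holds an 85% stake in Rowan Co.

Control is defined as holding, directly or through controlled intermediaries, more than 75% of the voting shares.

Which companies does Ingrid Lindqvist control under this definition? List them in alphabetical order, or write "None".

Rowan Co

Ingrid holds 85% of Rowan, so Ingrid controls Rowan.
No other company's threshold is met.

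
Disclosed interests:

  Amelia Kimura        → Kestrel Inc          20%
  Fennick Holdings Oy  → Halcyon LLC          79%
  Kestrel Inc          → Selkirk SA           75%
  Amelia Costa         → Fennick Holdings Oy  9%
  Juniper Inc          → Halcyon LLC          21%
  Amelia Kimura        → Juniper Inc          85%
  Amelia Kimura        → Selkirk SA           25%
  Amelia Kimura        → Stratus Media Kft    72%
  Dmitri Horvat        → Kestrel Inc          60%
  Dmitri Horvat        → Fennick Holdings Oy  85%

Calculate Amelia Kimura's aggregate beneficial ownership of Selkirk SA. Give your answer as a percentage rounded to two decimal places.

40.00%

Amelia Kimura reaches Selkirk along 2 paths.
Via Kestrel: 20% × 75% = 15%.
Direct stake: 25% = 25%.
Total: 15% + 25% = 40%.
Rounded: 40.00%.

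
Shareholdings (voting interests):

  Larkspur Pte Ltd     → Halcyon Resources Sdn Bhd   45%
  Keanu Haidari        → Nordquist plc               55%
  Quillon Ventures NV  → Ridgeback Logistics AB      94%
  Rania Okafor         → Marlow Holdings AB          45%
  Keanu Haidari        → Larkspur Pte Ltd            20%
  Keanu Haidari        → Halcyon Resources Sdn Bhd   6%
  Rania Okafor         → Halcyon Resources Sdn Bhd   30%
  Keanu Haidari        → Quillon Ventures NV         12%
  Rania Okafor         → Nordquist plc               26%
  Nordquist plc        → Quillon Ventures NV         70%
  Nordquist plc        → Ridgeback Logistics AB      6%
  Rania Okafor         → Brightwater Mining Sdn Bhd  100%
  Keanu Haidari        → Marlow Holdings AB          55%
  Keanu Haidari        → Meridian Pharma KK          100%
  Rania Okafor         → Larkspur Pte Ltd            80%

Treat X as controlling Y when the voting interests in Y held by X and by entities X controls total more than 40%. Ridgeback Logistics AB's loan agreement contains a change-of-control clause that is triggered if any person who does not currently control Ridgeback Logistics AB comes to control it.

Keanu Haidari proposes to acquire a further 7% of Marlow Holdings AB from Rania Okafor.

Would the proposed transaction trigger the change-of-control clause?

No

The purchase adds only to Keanu's holdings (Rania's stake shrinks), so Keanu is the only person who could newly come to control Ridgeback.
Keanu holds 55% of Nordquist, so Keanu controls Nordquist.
Keanu and Nordquist together hold 12% + 70% = 82% of Quillon, so Keanu controls Quillon.
Nordquist and Quillon together hold 6% + 94% = 100% of Ridgeback, so Keanu controls Ridgeback.
So Keanu already controls Ridgeback before the transaction.
After the purchase, Keanu's direct stake in Marlow rises to 55% + 7% = 62%, and Rania's stake falls to 38%.
Keanu controlled Ridgeback already, so this is not a new person acquiring control; every other person's position is unchanged or reduced.
No new person acquires control, so the clause is not triggered.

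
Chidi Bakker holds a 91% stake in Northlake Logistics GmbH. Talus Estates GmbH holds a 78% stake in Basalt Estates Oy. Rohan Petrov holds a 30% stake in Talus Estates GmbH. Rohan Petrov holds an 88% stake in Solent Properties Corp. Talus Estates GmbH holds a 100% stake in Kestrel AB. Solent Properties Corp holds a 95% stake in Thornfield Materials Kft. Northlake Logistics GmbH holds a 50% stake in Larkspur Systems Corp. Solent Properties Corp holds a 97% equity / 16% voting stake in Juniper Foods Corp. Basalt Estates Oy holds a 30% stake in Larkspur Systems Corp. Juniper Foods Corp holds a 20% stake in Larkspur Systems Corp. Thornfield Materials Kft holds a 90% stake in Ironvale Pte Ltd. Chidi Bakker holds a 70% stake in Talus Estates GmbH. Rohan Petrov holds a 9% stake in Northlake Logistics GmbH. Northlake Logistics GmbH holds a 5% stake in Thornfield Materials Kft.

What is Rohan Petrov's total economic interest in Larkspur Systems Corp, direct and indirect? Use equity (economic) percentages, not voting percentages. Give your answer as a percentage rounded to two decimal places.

Rohan reaches Larkspur along 3 paths.
Via Northlake: 9% × 50% = 4.5%.
Via Solent → Juniper: 88% × 97% × 20% = 17.072%.
Via Talus → Basalt: 30% × 78% × 30% = 7.02%.
Total: 4.5% + 17.072% + 7.02% = 28.592%.
Rounded: 28.59%.

28.59%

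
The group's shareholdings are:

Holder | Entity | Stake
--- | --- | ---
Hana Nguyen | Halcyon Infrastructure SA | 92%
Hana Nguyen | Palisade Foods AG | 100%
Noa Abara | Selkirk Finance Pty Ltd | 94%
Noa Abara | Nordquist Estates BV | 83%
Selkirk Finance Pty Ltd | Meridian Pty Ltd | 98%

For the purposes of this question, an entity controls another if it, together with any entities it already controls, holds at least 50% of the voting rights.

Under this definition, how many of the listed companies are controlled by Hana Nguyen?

Hana holds 100% of Palisade, so Hana controls Palisade.
Hana holds 92% of Halcyon, so Hana controls Halcyon.
No other company's threshold is met.
Hana controls 2 companies.

2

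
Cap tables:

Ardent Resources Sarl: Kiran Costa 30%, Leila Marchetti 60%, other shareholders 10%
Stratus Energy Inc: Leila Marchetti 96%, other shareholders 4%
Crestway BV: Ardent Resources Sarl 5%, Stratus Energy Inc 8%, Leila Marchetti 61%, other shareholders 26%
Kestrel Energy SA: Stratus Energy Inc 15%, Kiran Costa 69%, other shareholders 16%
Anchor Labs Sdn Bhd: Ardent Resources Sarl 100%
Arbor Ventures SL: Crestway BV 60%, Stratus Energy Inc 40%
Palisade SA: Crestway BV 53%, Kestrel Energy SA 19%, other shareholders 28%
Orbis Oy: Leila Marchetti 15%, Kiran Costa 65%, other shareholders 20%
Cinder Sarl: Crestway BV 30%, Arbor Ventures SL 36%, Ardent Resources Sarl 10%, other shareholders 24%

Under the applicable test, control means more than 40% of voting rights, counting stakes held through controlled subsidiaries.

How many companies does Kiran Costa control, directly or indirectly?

Kiran holds 69% of Kestrel, so Kiran controls Kestrel.
Kiran holds 65% of Orbis, so Kiran controls Orbis.
No other company's threshold is met.
Kiran controls 2 companies.

2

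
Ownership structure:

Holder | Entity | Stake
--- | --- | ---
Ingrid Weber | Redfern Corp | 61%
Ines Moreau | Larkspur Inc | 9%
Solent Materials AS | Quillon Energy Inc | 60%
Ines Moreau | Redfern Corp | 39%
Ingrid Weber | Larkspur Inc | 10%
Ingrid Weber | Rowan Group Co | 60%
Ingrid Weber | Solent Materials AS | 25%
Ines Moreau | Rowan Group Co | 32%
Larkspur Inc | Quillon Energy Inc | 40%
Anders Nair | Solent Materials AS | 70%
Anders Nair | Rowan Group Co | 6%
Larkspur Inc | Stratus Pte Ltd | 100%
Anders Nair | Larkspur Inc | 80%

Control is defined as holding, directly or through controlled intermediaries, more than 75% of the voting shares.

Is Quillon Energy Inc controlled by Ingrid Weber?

No

Ingrid's largest direct stake is 61% in Redfern, which does not meet the threshold, so Ingrid controls no company.
Neither Ingrid nor any entity Ingrid controls holds any voting interest in Quillon.
So Ingrid does not control Quillon.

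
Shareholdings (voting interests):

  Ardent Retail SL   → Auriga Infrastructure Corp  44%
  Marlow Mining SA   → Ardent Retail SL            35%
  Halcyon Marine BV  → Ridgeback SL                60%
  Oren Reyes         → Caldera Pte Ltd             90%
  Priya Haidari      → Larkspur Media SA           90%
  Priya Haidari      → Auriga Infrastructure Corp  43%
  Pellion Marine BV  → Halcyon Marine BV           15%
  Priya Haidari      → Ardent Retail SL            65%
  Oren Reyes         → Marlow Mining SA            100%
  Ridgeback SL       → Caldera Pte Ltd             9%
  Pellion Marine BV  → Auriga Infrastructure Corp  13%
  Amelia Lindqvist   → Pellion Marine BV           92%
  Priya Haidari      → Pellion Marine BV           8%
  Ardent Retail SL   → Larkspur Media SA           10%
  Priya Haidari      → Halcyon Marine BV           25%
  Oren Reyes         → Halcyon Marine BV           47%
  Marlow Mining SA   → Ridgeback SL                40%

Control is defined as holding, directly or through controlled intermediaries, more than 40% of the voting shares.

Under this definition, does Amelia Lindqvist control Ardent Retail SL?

No

Amelia holds 92% of Pellion, so Amelia controls Pellion.
Neither Amelia nor any entity Amelia controls holds any voting interest in Ardent.
So Amelia does not control Ardent.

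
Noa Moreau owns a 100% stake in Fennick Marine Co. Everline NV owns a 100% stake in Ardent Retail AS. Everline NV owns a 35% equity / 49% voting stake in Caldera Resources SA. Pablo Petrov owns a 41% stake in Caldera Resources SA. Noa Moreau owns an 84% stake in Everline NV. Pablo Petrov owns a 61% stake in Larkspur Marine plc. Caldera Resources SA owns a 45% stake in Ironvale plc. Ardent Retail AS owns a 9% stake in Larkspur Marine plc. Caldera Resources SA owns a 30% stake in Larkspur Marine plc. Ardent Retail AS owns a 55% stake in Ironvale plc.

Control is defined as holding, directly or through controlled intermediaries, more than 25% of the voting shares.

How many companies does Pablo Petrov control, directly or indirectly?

3

Pablo holds 41% of Caldera, so Pablo controls Caldera.
Caldera holds 45% of Ironvale, so Pablo controls Ironvale.
Pablo and Caldera together hold 61% + 30% = 91% of Larkspur, so Pablo controls Larkspur.
No other company's threshold is met.
Pablo controls 3 companies.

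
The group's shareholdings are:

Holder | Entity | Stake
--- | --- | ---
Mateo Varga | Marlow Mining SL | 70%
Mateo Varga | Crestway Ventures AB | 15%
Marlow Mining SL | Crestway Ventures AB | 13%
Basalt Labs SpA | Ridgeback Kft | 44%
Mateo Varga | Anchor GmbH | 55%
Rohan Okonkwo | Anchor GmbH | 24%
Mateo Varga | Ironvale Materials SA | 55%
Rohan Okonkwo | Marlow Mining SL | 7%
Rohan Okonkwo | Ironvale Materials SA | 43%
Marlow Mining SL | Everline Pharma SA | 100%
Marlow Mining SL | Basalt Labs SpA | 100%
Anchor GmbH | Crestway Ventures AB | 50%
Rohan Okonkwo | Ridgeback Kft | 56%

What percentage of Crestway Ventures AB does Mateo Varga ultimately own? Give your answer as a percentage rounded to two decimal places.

51.60%

Mateo reaches Crestway along 3 paths.
Via Anchor: 55% × 50% = 27.5%.
Via Marlow: 70% × 13% = 9.1%.
Direct stake: 15% = 15%.
Total: 27.5% + 9.1% + 15% = 51.6%.
Rounded: 51.60%.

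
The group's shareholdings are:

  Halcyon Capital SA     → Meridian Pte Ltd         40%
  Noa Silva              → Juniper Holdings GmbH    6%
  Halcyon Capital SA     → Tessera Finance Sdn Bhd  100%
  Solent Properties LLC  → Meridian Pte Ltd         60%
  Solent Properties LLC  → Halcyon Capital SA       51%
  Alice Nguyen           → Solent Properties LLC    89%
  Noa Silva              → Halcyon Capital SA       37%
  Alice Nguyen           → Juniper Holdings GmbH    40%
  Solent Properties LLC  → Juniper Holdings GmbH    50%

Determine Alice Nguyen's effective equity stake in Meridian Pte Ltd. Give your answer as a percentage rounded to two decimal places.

71.56%

Alice reaches Meridian along 2 paths.
Via Solent: 89% × 60% = 53.4%.
Via Solent → Halcyon: 89% × 51% × 40% = 18.156%.
Total: 53.4% + 18.156% = 71.556%.
Rounded: 71.56%.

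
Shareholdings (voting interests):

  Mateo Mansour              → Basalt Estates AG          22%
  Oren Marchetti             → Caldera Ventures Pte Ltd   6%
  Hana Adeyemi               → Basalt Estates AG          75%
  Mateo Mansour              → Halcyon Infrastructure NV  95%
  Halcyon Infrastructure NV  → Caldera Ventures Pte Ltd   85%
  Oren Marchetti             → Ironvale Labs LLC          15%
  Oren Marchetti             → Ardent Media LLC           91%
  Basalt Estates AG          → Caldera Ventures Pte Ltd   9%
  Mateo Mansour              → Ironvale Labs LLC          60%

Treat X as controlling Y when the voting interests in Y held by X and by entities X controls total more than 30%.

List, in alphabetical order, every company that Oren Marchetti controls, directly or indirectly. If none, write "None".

Oren holds 91% of Ardent, so Oren controls Ardent.
No other company's threshold is met.

Ardent Media LLC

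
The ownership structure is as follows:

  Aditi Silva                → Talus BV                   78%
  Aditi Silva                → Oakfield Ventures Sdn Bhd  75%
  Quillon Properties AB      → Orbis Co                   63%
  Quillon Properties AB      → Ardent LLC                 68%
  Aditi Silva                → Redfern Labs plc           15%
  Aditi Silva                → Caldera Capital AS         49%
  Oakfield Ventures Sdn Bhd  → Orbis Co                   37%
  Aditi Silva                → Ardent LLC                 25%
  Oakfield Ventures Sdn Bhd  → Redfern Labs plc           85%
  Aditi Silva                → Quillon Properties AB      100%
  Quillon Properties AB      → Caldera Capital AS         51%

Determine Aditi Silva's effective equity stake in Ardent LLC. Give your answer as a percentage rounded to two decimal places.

93.00%

Aditi reaches Ardent along 2 paths.
Via Quillon: 100% × 68% = 68%.
Direct stake: 25% = 25%.
Total: 68% + 25% = 93%.
Rounded: 93.00%.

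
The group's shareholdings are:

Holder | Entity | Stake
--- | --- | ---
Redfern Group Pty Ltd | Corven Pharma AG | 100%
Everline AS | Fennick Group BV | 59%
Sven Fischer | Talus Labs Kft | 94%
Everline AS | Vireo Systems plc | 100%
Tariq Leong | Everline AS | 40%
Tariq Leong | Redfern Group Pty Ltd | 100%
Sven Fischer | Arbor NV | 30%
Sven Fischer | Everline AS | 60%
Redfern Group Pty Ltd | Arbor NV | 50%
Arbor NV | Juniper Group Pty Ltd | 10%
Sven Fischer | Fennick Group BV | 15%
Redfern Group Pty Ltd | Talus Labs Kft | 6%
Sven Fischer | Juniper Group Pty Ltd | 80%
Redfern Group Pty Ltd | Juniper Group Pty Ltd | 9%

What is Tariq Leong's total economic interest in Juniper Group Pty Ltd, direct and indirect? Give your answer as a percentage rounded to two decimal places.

Tariq reaches Juniper along 2 paths.
Via Redfern → Arbor: 100% × 50% × 10% = 5%.
Via Redfern: 100% × 9% = 9%.
Total: 5% + 9% = 14%.
Rounded: 14.00%.

14.00%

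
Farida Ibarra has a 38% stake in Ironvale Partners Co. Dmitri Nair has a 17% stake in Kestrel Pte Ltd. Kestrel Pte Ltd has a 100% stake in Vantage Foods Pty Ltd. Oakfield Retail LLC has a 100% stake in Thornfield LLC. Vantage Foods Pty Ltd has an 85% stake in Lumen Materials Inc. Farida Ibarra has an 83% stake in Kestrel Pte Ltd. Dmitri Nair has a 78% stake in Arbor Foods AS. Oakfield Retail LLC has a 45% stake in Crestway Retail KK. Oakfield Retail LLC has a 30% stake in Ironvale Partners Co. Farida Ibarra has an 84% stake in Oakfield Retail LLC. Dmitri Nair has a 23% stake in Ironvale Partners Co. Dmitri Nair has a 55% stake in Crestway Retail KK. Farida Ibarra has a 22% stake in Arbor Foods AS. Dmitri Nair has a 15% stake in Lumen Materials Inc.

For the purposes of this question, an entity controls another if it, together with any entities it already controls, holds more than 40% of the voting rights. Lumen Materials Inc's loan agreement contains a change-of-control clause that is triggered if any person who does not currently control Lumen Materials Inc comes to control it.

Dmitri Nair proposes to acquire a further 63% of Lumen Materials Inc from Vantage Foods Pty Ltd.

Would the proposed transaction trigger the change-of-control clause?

Yes

The purchase adds only to Dmitri's holdings (Vantage's stake shrinks), so Dmitri is the only person who could newly come to control Lumen.
Dmitri holds 78% of Arbor, so Dmitri controls Arbor.
Dmitri holds 55% of Crestway, so Dmitri controls Crestway.
In Lumen, Dmitri's side holds only 15%, not > 40%.
So before the transaction, Dmitri does not control Lumen.
After the purchase, Dmitri's direct stake in Lumen rises to 15% + 63% = 78%, and Vantage's stake falls to 22%.
Dmitri holds 78% of Lumen, so Dmitri controls Lumen.
Dmitri did not control Lumen before and does after, so the clause is triggered.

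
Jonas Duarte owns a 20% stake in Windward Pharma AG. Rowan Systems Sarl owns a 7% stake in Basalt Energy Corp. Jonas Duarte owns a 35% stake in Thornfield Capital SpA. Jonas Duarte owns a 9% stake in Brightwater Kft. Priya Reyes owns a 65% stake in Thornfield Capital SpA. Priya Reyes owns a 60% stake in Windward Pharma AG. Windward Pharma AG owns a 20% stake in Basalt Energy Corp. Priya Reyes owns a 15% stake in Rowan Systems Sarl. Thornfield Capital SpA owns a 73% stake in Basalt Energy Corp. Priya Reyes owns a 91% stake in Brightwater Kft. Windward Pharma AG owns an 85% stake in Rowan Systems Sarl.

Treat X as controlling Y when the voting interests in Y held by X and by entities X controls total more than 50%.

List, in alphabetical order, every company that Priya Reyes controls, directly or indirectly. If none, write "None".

Priya holds 60% of Windward, so Priya controls Windward.
Priya holds 91% of Brightwater, so Priya controls Brightwater.
Priya and Windward together hold 15% + 85% = 100% of Rowan, so Priya controls Rowan.
Priya holds 65% of Thornfield, so Priya controls Thornfield.
Rowan and Thornfield and Windward together hold 7% + 73% + 20% = 100% of Basalt, so Priya controls Basalt.

Basalt Energy Corp, Brightwater Kft, Rowan Systems Sarl, Thornfield Capital SpA, Windward Pharma AG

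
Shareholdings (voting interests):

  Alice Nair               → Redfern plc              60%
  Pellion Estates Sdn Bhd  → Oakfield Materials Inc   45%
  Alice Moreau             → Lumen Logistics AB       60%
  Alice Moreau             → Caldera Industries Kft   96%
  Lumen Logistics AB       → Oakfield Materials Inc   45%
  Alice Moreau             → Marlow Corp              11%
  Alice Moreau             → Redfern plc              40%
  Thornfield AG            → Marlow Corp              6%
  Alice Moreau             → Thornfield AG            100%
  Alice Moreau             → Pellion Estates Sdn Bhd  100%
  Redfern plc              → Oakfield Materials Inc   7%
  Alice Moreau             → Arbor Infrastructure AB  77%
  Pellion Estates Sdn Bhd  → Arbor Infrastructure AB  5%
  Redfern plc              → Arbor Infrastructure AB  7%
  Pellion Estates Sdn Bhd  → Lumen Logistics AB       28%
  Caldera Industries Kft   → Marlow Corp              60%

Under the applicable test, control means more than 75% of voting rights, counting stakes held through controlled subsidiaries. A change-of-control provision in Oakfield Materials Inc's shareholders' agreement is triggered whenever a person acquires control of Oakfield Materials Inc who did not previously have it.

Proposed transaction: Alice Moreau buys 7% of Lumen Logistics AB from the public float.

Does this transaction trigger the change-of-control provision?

No

The purchase changes only Alice Moreau's holdings, so Alice Moreau is the only person who could newly come to control Oakfield.
Alice Moreau holds 100% of Pellion, so Alice Moreau controls Pellion.
Alice Moreau and Pellion together hold 60% + 28% = 88% of Lumen, so Alice Moreau controls Lumen.
Lumen and Pellion together hold 45% + 45% = 90% of Oakfield, so Alice Moreau controls Oakfield.
So Alice Moreau already controls Oakfield before the transaction.
After the purchase, Alice Moreau's direct stake in Lumen rises to 60% + 7% = 67%.
Alice Moreau controlled Oakfield already, so this is not a new person acquiring control; every other person's position is unchanged or reduced.
No new person acquires control, so the clause is not triggered.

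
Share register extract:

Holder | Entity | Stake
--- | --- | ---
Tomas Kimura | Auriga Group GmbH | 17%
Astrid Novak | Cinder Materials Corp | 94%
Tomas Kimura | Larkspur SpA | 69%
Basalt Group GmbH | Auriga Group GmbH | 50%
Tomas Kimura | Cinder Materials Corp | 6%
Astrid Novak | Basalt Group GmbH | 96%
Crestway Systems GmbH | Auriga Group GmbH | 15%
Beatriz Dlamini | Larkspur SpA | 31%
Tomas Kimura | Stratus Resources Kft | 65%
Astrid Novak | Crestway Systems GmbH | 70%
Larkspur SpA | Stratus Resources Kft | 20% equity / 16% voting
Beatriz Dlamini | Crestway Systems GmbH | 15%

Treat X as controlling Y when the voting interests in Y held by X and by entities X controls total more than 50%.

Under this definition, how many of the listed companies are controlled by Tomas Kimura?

2

Tomas holds 69% of Larkspur, so Tomas controls Larkspur.
Tomas and Larkspur together hold 65% + 16% = 81% of Stratus, so Tomas controls Stratus.
No other company's threshold is met.
Tomas controls 2 companies.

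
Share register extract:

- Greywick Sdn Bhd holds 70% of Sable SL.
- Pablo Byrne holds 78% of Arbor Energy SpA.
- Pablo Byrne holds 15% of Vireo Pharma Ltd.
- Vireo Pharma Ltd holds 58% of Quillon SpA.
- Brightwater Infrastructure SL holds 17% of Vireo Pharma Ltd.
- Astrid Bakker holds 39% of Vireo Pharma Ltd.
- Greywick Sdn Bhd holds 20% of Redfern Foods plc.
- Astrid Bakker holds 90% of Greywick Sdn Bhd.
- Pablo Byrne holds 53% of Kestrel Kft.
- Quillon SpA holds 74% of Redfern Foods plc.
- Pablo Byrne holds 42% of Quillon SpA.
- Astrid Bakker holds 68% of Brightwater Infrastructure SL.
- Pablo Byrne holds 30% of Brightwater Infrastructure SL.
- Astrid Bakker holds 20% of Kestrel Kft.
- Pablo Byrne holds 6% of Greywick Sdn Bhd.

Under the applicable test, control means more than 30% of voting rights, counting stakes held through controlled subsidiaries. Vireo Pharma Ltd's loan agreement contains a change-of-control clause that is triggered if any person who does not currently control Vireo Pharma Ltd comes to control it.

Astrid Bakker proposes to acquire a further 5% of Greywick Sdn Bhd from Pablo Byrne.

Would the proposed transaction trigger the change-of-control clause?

No

The purchase adds only to Astrid's holdings (Pablo's stake shrinks), so Astrid is the only person who could newly come to control Vireo.
Astrid holds 68% of Brightwater, so Astrid controls Brightwater.
Brightwater and Astrid together hold 17% + 39% = 56% of Vireo, so Astrid controls Vireo.
So Astrid already controls Vireo before the transaction.
After the purchase, Astrid's direct stake in Greywick rises to 90% + 5% = 95%, and Pablo's stake falls to 1%.
Astrid controlled Vireo already, so this is not a new person acquiring control; every other person's position is unchanged or reduced.
No new person acquires control, so the clause is not triggered.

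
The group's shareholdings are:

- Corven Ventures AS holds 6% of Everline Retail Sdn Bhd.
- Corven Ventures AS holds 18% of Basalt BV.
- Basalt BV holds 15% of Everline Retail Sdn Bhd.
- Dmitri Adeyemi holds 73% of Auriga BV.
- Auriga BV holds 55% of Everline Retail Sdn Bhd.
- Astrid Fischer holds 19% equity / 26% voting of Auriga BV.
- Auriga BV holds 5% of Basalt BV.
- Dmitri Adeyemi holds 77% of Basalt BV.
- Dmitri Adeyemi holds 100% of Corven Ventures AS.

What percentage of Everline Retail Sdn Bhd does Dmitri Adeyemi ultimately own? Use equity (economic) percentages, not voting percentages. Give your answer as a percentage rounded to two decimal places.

Dmitri reaches Everline along 5 paths.
Via Auriga: 73% × 55% = 40.15%.
Via Corven → Basalt: 100% × 18% × 15% = 2.7%.
Via Auriga → Basalt: 73% × 5% × 15% = 0.5475%.
Via Basalt: 77% × 15% = 11.55%.
Via Corven: 100% × 6% = 6%.
Total: 40.15% + 2.7% + 0.5475% + 11.55% + 6% = 60.9475%.
Rounded: 60.95%.

60.95%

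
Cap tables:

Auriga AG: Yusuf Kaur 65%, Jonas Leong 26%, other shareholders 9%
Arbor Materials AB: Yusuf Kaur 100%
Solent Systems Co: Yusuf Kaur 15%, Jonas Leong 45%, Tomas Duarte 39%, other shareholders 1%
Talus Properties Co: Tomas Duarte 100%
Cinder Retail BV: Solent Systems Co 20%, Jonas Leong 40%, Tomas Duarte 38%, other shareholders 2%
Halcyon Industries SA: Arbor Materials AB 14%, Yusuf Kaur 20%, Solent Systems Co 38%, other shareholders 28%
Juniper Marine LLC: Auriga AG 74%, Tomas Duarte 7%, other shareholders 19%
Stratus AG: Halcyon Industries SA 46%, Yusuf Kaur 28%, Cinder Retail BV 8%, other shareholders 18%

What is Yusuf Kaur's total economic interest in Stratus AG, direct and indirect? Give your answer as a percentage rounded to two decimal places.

46.50%

Yusuf reaches Stratus along 5 paths.
Via Arbor → Halcyon: 100% × 14% × 46% = 6.44%.
Via Halcyon: 20% × 46% = 9.2%.
Via Solent → Halcyon: 15% × 38% × 46% = 2.622%.
Direct stake: 28% = 28%.
Via Solent → Cinder: 15% × 20% × 8% = 0.24%.
Total: 6.44% + 9.2% + 2.622% + 28% + 0.24% = 46.502%.
Rounded: 46.50%.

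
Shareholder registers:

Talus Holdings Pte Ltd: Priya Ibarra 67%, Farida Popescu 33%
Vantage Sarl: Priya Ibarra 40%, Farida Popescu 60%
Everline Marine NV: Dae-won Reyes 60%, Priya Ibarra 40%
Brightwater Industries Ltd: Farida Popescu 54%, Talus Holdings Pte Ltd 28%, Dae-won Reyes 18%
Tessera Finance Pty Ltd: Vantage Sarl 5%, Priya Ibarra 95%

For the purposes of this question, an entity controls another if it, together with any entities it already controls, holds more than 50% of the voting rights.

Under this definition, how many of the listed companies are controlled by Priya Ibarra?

2

Priya holds 67% of Talus, so Priya controls Talus.
Priya holds 95% of Tessera, so Priya controls Tessera.
No other company's threshold is met.
Priya controls 2 companies.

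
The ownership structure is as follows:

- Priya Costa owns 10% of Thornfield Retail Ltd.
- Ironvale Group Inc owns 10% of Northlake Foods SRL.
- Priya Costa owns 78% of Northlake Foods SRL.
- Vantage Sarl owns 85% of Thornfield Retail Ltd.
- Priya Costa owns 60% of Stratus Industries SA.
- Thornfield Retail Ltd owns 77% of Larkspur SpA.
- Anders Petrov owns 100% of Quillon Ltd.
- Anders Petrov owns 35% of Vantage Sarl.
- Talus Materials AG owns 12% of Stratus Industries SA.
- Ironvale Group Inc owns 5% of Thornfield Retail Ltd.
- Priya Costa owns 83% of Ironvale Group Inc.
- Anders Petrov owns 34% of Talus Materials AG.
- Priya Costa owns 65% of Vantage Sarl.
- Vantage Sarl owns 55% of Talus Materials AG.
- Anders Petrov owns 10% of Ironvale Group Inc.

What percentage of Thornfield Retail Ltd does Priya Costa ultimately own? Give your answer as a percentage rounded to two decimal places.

69.40%

Priya reaches Thornfield along 3 paths.
Direct stake: 10% = 10%.
Via Vantage: 65% × 85% = 55.25%.
Via Ironvale: 83% × 5% = 4.15%.
Total: 10% + 55.25% + 4.15% = 69.4%.
Rounded: 69.40%.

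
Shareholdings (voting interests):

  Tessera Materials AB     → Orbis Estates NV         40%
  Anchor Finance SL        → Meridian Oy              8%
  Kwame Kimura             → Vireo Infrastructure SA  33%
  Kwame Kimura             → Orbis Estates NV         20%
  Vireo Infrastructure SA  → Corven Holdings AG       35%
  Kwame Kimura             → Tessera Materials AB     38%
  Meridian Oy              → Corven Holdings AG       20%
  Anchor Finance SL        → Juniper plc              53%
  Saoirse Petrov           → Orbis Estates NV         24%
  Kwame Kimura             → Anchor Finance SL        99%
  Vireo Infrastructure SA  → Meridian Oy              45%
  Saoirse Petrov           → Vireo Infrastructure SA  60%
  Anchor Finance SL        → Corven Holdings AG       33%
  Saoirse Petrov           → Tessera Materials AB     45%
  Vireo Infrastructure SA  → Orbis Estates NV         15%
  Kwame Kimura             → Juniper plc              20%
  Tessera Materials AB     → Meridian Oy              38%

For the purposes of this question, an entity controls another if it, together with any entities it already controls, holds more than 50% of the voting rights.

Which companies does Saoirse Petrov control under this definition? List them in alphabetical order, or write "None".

Vireo Infrastructure SA

Saoirse holds 60% of Vireo, so Saoirse controls Vireo.
No other company's threshold is met.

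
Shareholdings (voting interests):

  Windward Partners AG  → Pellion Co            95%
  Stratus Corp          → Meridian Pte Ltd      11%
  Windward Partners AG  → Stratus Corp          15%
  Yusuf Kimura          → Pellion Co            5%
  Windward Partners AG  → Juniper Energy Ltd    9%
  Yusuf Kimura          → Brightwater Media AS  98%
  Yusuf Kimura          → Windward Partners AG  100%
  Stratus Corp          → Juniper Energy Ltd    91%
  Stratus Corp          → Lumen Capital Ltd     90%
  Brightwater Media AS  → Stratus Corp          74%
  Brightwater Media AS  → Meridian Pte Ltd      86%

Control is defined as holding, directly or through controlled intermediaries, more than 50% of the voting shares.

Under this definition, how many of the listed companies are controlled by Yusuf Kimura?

Yusuf holds 98% of Brightwater, so Yusuf controls Brightwater.
Yusuf holds 100% of Windward, so Yusuf controls Windward.
Yusuf and Windward together hold 5% + 95% = 100% of Pellion, so Yusuf controls Pellion.
Brightwater and Windward together hold 74% + 15% = 89% of Stratus, so Yusuf controls Stratus.
Brightwater and Stratus together hold 86% + 11% = 97% of Meridian, so Yusuf controls Meridian.
Stratus holds 90% of Lumen, so Yusuf controls Lumen.
Windward and Stratus together hold 9% + 91% = 100% of Juniper, so Yusuf controls Juniper.
Yusuf controls 7 companies.

7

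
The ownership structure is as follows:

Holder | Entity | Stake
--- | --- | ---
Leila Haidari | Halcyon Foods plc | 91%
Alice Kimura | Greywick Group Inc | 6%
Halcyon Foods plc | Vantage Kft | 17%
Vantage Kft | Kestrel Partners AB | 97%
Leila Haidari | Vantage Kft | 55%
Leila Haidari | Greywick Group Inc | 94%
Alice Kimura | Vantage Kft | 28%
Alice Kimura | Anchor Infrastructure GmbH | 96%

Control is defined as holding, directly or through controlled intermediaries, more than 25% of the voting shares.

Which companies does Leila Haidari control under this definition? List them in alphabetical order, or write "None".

Leila holds 91% of Halcyon, so Leila controls Halcyon.
Leila and Halcyon together hold 55% + 17% = 72% of Vantage, so Leila controls Vantage.
Vantage holds 97% of Kestrel, so Leila controls Kestrel.
Leila holds 94% of Greywick, so Leila controls Greywick.
No other company's threshold is met.

Greywick Group Inc, Halcyon Foods plc, Kestrel Partners AB, Vantage Kft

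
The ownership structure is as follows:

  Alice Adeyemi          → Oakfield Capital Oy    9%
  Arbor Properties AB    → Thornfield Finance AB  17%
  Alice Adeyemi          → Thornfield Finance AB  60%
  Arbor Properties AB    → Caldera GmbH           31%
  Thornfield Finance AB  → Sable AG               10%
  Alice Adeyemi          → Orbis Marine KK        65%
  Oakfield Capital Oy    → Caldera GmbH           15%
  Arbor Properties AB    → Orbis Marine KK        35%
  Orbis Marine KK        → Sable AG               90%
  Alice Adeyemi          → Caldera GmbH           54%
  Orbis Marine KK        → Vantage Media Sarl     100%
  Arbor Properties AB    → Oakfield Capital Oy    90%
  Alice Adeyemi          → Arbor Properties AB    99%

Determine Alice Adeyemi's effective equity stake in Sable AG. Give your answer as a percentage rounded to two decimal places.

97.37%

Alice reaches Sable along 4 paths.
Via Arbor → Thornfield: 99% × 17% × 10% = 1.683%.
Via Thornfield: 60% × 10% = 6%.
Via Arbor → Orbis: 99% × 35% × 90% = 31.185%.
Via Orbis: 65% × 90% = 58.5%.
Total: 1.683% + 6% + 31.185% + 58.5% = 97.368%.
Rounded: 97.37%.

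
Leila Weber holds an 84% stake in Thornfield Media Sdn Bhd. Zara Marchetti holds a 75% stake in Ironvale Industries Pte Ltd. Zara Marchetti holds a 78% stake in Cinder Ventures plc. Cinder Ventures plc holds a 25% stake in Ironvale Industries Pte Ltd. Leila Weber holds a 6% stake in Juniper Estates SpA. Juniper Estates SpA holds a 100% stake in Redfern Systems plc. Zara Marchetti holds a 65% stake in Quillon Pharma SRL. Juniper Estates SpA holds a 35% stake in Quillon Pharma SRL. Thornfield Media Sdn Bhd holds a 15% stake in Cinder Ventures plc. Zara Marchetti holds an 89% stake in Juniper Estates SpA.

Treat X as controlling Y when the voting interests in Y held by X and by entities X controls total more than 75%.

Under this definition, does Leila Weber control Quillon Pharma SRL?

No

Leila holds 84% of Thornfield, so Leila controls Thornfield.
Neither Leila nor any entity Leila controls holds any voting interest in Quillon.
So Leila does not control Quillon.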